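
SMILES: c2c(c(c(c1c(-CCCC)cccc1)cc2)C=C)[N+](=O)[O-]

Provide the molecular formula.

Heavy atoms from the SMILES: 18 C, 1 N, 2 O.
Implicit hydrogens by atom environment:
  7 × C (aromatic): 1 H each → 7
  5 × C (aromatic): no H
  4 × C: 2 H each → 8
  1 × C: 3 H
  1 × C: 1 H
  1 × N (charge +1): no H
  1 × O: no H
  1 × O (charge -1): no H
  Total hydrogens = 19.
Molecular formula: C18H19NO2

C18H19NO2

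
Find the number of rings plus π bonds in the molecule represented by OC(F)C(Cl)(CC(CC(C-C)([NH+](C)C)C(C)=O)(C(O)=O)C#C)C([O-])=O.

Molecular formula from the SMILES: C16H23ClFNO6.
DoU = (2C + 2 + N − H − X)/2 = (2·16 + 2 + 1 − 23 − 2)/2 = 10/2 = 5.
(Structurally: 0 ring(s) + 5 π bond(s) = 5.)

5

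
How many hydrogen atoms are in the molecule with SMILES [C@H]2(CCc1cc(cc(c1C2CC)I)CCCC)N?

24

Hydrogens are implicit in SMILES; fill each atom to its normal valence:
  6 × C: 2 H each → 12
  4 × C (aromatic): no H
  2 × C: 3 H each → 6
  2 × C (aromatic): 1 H each → 2
  2 × C: 1 H each → 2
  1 × I: no H
  1 × N: 2 H
  Total hydrogens = 24.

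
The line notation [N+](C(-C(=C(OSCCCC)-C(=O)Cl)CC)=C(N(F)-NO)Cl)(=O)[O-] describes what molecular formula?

Heavy atoms from the SMILES: 11 C, 2 Cl, 1 F, 3 N, 5 O, 1 S.
Implicit hydrogens by atom environment:
  5 × C: no H
  4 × C: 2 H each → 8
  3 × O: no H
  2 × C: 3 H each → 6
  2 × Cl: no H
  1 × F: no H
  1 × N: 1 H
  1 × N (charge +1): no H
  1 × N: no H
  1 × O: 1 H
  1 × O (charge -1): no H
  1 × S: no H
  Total hydrogens = 16.
Molecular formula: C11H16Cl2FN3O5S

C11H16Cl2FN3O5S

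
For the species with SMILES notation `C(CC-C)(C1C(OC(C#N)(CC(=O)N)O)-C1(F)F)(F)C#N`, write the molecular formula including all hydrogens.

C12H14F3N3O3

Heavy atoms from the SMILES: 12 C, 3 F, 3 N, 3 O.
Implicit hydrogens by atom environment:
  6 × C: no H
  3 × C: 2 H each → 6
  3 × F: no H
  2 × C: 1 H each → 2
  2 × N: no H
  2 × O: no H
  1 × C: 3 H
  1 × N: 2 H
  1 × O: 1 H
  Total hydrogens = 14.
Molecular formula: C12H14F3N3O3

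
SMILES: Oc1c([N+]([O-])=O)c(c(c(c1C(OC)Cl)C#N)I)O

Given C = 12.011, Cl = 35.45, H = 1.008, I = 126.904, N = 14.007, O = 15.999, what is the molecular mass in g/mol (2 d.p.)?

384.51

Molecular formula: C9H6ClIN2O5.
M = 9×12.011 + 1×35.45 + 6×1.008 + 1×126.904 + 2×14.007 + 5×15.999 = 384.51 g/mol.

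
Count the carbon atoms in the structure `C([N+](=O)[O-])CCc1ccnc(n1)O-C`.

8

The symbol for carbon appears 8 times in the SMILES. Lowercase c denotes aromatic carbon and counts toward C.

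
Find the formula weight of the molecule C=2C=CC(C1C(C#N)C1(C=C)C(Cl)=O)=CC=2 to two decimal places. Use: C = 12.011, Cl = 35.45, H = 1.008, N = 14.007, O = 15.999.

231.68

Molecular formula: C13H10ClNO.
M = 13×12.011 + 1×35.45 + 10×1.008 + 1×14.007 + 1×15.999 = 231.68 g/mol.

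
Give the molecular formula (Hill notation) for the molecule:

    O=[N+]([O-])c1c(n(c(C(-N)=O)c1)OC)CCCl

Heavy atoms from the SMILES: 8 C, 1 Cl, 3 N, 4 O.
Implicit hydrogens by atom environment:
  3 × C (aromatic): no H
  3 × O: no H
  2 × C: 2 H each → 4
  1 × C: 3 H
  1 × C (aromatic): 1 H
  1 × C: no H
  1 × Cl: no H
  1 × N: 2 H
  1 × N (aromatic): no H
  1 × N (charge +1): no H
  1 × O (charge -1): no H
  Total hydrogens = 10.
Molecular formula: C8H10ClN3O4

C8H10ClN3O4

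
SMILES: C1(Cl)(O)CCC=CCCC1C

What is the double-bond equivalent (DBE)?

Molecular formula from the SMILES: C9H15ClO.
DoU = (2C + 2 + N − H − X)/2 = (2·9 + 2 + 0 − 15 − 1)/2 = 4/2 = 2.
(Structurally: 1 ring(s) + 1 π bond(s) = 2.)

2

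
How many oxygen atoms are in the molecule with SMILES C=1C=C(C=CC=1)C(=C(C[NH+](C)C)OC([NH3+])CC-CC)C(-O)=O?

The symbol for oxygen appears 3 times in the SMILES.

3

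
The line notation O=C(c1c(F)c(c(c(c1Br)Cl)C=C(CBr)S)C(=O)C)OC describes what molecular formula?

C13H10Br2ClFO3S

Heavy atoms from the SMILES: 2 Br, 13 C, 1 Cl, 1 F, 3 O, 1 S.
Implicit hydrogens by atom environment:
  6 × C (aromatic): no H
  3 × C: no H
  3 × O: no H
  2 × Br: no H
  2 × C: 3 H each → 6
  1 × C: 2 H
  1 × C: 1 H
  1 × Cl: no H
  1 × F: no H
  1 × S: 1 H
  Total hydrogens = 10.
Molecular formula: C13H10Br2ClFO3S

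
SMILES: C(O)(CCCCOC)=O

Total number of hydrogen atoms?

Hydrogens are implicit in SMILES; fill each atom to its normal valence:
  4 × C: 2 H each → 8
  2 × O: no H
  1 × C: 3 H
  1 × C: no H
  1 × O: 1 H
  Total hydrogens = 12.

12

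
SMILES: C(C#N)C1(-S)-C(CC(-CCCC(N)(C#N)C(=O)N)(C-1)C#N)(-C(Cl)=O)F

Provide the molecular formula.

C15H17ClFN5O2S

Heavy atoms from the SMILES: 15 C, 1 Cl, 1 F, 5 N, 2 O, 1 S.
Implicit hydrogens by atom environment:
  9 × C: no H
  6 × C: 2 H each → 12
  3 × N: no H
  2 × N: 2 H each → 4
  2 × O: no H
  1 × Cl: no H
  1 × F: no H
  1 × S: 1 H
  Total hydrogens = 17.
Molecular formula: C15H17ClFN5O2S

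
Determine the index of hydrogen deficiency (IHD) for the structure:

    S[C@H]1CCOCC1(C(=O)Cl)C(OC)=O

3

Molecular formula from the SMILES: C8H11ClO4S.
DoU = (2C + 2 + N − H − X)/2 = (2·8 + 2 + 0 − 11 − 1)/2 = 6/2 = 3.
(Structurally: 1 ring(s) + 2 π bond(s) = 3.)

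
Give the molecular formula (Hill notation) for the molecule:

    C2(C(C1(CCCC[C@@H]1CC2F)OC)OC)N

Heavy atoms from the SMILES: 12 C, 1 F, 1 N, 2 O.
Implicit hydrogens by atom environment:
  5 × C: 2 H each → 10
  4 × C: 1 H each → 4
  2 × C: 3 H each → 6
  2 × O: no H
  1 × C: no H
  1 × F: no H
  1 × N: 2 H
  Total hydrogens = 22.
Molecular formula: C12H22FNO2

C12H22FNO2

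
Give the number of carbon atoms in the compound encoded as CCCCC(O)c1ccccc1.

The symbol for carbon appears 11 times in the SMILES. Lowercase c denotes aromatic carbon and counts toward C.

11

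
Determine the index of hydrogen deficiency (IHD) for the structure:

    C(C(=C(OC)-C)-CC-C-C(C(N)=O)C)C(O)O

2

Molecular formula from the SMILES: C12H23NO4.
DoU = (2C + 2 + N − H − X)/2 = (2·12 + 2 + 1 − 23 − 0)/2 = 4/2 = 2.
(Structurally: 0 ring(s) + 2 π bond(s) = 2.)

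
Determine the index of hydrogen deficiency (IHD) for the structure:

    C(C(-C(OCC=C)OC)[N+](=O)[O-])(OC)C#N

Molecular formula from the SMILES: C9H14N2O5.
DoU = (2C + 2 + N − H − X)/2 = (2·9 + 2 + 2 − 14 − 0)/2 = 8/2 = 4.
(Structurally: 0 ring(s) + 4 π bond(s) = 4.)

4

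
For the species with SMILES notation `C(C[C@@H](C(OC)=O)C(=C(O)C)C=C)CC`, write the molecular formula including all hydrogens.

Heavy atoms from the SMILES: 12 C, 3 O.
Implicit hydrogens by atom environment:
  4 × C: 2 H each → 8
  3 × C: 3 H each → 9
  3 × C: no H
  2 × C: 1 H each → 2
  2 × O: no H
  1 × O: 1 H
  Total hydrogens = 20.
Molecular formula: C12H20O3

C12H20O3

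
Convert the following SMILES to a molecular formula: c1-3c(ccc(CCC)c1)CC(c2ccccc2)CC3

C19H22

Heavy atoms from the SMILES: 19 C.
Implicit hydrogens by atom environment:
  8 × C (aromatic): 1 H each → 8
  5 × C: 2 H each → 10
  4 × C (aromatic): no H
  1 × C: 3 H
  1 × C: 1 H
  Total hydrogens = 22.
Molecular formula: C19H22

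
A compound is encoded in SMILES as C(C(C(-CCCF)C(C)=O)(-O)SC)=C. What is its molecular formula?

Heavy atoms from the SMILES: 10 C, 1 F, 2 O, 1 S.
Implicit hydrogens by atom environment:
  4 × C: 2 H each → 8
  2 × C: 3 H each → 6
  2 × C: 1 H each → 2
  2 × C: no H
  1 × F: no H
  1 × O: 1 H
  1 × O: no H
  1 × S: no H
  Total hydrogens = 17.
Molecular formula: C10H17FO2S

C10H17FO2S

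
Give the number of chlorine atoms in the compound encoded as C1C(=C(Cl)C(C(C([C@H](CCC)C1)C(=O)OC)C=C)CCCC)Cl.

The symbol for chlorine appears 2 times in the SMILES.

2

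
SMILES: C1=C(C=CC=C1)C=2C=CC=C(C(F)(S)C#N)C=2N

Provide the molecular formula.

C14H11FN2S

Heavy atoms from the SMILES: 14 C, 1 F, 2 N, 1 S.
Implicit hydrogens by atom environment:
  8 × C (aromatic): 1 H each → 8
  4 × C (aromatic): no H
  2 × C: no H
  1 × F: no H
  1 × N: 2 H
  1 × N: no H
  1 × S: 1 H
  Total hydrogens = 11.
Molecular formula: C14H11FN2S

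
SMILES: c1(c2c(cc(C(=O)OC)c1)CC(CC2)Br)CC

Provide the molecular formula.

Heavy atoms from the SMILES: 1 Br, 14 C, 2 O.
Implicit hydrogens by atom environment:
  4 × C: 2 H each → 8
  4 × C (aromatic): no H
  2 × C: 3 H each → 6
  2 × C (aromatic): 1 H each → 2
  2 × O: no H
  1 × Br: no H
  1 × C: 1 H
  1 × C: no H
  Total hydrogens = 17.
Molecular formula: C14H17BrO2

C14H17BrO2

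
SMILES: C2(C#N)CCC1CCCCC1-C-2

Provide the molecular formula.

Heavy atoms from the SMILES: 11 C, 1 N.
Implicit hydrogens by atom environment:
  7 × C: 2 H each → 14
  3 × C: 1 H each → 3
  1 × C: no H
  1 × N: no H
  Total hydrogens = 17.
Molecular formula: C11H17N

C11H17N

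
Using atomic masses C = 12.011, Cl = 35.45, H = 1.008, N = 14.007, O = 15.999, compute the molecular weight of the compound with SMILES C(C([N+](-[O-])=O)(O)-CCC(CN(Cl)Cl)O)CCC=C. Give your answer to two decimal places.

301.16

Molecular formula: C10H18Cl2N2O4.
M = 10×12.011 + 2×35.45 + 18×1.008 + 2×14.007 + 4×15.999 = 301.16 g/mol.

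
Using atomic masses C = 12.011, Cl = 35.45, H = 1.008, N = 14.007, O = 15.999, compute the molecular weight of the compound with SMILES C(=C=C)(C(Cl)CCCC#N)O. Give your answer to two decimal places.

171.62

Molecular formula: C8H10ClNO.
M = 8×12.011 + 1×35.45 + 10×1.008 + 1×14.007 + 1×15.999 = 171.62 g/mol.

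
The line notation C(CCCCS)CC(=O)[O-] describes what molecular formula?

C7H13O2S-

Heavy atoms from the SMILES: 7 C, 2 O, 1 S.
Implicit hydrogens by atom environment:
  6 × C: 2 H each → 12
  1 × C: no H
  1 × O: no H
  1 × O (charge -1): no H
  1 × S: 1 H
  Total hydrogens = 13.
Net charge -1.
Molecular formula: C7H13O2S-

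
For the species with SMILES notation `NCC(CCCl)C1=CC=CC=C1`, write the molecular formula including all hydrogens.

C10H14ClN

Heavy atoms from the SMILES: 10 C, 1 Cl, 1 N.
Implicit hydrogens by atom environment:
  5 × C (aromatic): 1 H each → 5
  3 × C: 2 H each → 6
  1 × C: 1 H
  1 × C (aromatic): no H
  1 × Cl: no H
  1 × N: 2 H
  Total hydrogens = 14.
Molecular formula: C10H14ClN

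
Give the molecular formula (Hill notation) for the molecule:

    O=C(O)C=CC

Heavy atoms from the SMILES: 4 C, 2 O.
Implicit hydrogens by atom environment:
  2 × C: 1 H each → 2
  1 × C: 3 H
  1 × C: no H
  1 × O: 1 H
  1 × O: no H
  Total hydrogens = 6.
Molecular formula: C4H6O2

C4H6O2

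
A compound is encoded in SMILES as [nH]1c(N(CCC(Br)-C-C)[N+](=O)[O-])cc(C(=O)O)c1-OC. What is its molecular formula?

C11H16BrN3O5

Heavy atoms from the SMILES: 1 Br, 11 C, 3 N, 5 O.
Implicit hydrogens by atom environment:
  3 × C: 2 H each → 6
  3 × C (aromatic): no H
  3 × O: no H
  2 × C: 3 H each → 6
  1 × Br: no H
  1 × C (aromatic): 1 H
  1 × C: 1 H
  1 × C: no H
  1 × N (aromatic): 1 H
  1 × N: no H
  1 × N (charge +1): no H
  1 × O: 1 H
  1 × O (charge -1): no H
  Total hydrogens = 16.
Molecular formula: C11H16BrN3O5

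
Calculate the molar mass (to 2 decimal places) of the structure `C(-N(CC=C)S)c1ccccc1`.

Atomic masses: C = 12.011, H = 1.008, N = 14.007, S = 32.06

179.28

Molecular formula: C10H13NS.
M = 10×12.011 + 13×1.008 + 1×14.007 + 1×32.06 = 179.28 g/mol.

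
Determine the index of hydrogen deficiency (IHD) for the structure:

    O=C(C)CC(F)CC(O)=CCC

Molecular formula from the SMILES: C9H15FO2.
DoU = (2C + 2 + N − H − X)/2 = (2·9 + 2 + 0 − 15 − 1)/2 = 4/2 = 2.
(Structurally: 0 ring(s) + 2 π bond(s) = 2.)

2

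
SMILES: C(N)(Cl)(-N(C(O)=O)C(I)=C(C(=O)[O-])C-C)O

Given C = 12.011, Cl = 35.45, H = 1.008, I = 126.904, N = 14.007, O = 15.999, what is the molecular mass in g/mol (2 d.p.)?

Molecular formula: C7H9ClIN2O5-.
M = 7×12.011 + 1×35.45 + 9×1.008 + 1×126.904 + 2×14.007 + 5×15.999 = 363.51 g/mol.

363.51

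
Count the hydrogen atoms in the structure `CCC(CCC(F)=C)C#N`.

Hydrogens are implicit in SMILES; fill each atom to its normal valence:
  4 × C: 2 H each → 8
  2 × C: no H
  1 × C: 3 H
  1 × C: 1 H
  1 × F: no H
  1 × N: no H
  Total hydrogens = 12.

12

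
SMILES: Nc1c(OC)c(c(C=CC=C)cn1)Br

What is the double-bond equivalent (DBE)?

6

Molecular formula from the SMILES: C10H11BrN2O.
DoU = (2C + 2 + N − H − X)/2 = (2·10 + 2 + 2 − 11 − 1)/2 = 12/2 = 6.
(Structurally: 1 ring(s) + 5 π bond(s) = 6.)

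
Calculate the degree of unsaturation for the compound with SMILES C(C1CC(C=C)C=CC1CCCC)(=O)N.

4

Molecular formula from the SMILES: C13H21NO.
DoU = (2C + 2 + N − H − X)/2 = (2·13 + 2 + 1 − 21 − 0)/2 = 8/2 = 4.
(Structurally: 1 ring(s) + 3 π bond(s) = 4.)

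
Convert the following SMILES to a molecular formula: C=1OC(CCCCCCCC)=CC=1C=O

Heavy atoms from the SMILES: 13 C, 2 O.
Implicit hydrogens by atom environment:
  7 × C: 2 H each → 14
  2 × C (aromatic): 1 H each → 2
  2 × C (aromatic): no H
  1 × C: 3 H
  1 × C: 1 H
  1 × O (aromatic): no H
  1 × O: no H
  Total hydrogens = 20.
Molecular formula: C13H20O2

C13H20O2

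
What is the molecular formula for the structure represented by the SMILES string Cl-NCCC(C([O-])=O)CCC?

Heavy atoms from the SMILES: 7 C, 1 Cl, 1 N, 2 O.
Implicit hydrogens by atom environment:
  4 × C: 2 H each → 8
  1 × C: 3 H
  1 × C: 1 H
  1 × C: no H
  1 × Cl: no H
  1 × N: 1 H
  1 × O: no H
  1 × O (charge -1): no H
  Total hydrogens = 13.
Net charge -1.
Molecular formula: C7H13ClNO2-

C7H13ClNO2-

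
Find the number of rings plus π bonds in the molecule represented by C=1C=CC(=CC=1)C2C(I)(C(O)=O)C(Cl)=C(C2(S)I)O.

Molecular formula from the SMILES: C12H9ClI2O3S.
DoU = (2C + 2 + N − H − X)/2 = (2·12 + 2 + 0 − 9 − 3)/2 = 14/2 = 7.
(Structurally: 2 ring(s) + 5 π bond(s) = 7.)

7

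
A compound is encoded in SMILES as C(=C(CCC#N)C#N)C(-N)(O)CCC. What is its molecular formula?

Heavy atoms from the SMILES: 10 C, 3 N, 1 O.
Implicit hydrogens by atom environment:
  4 × C: 2 H each → 8
  4 × C: no H
  2 × N: no H
  1 × C: 3 H
  1 × C: 1 H
  1 × N: 2 H
  1 × O: 1 H
  Total hydrogens = 15.
Molecular formula: C10H15N3O

C10H15N3O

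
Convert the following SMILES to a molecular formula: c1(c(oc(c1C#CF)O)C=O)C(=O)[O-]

Heavy atoms from the SMILES: 8 C, 1 F, 5 O.
Implicit hydrogens by atom environment:
  4 × C (aromatic): no H
  3 × C: no H
  2 × O: no H
  1 × C: 1 H
  1 × F: no H
  1 × O: 1 H
  1 × O (aromatic): no H
  1 × O (charge -1): no H
  Total hydrogens = 2.
Net charge -1.
Molecular formula: C8H2FO5-

C8H2FO5-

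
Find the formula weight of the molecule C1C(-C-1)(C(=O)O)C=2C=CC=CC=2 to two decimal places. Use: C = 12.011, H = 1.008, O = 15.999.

162.19

Molecular formula: C10H10O2.
M = 10×12.011 + 10×1.008 + 2×15.999 = 162.19 g/mol.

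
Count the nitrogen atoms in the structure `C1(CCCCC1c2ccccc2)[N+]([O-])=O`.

1

The symbol for nitrogen appears 1 time in the SMILES.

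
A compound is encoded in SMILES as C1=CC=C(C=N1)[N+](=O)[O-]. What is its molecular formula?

Heavy atoms from the SMILES: 5 C, 2 N, 2 O.
Implicit hydrogens by atom environment:
  4 × C (aromatic): 1 H each → 4
  1 × C (aromatic): no H
  1 × N (aromatic): no H
  1 × N (charge +1): no H
  1 × O: no H
  1 × O (charge -1): no H
  Total hydrogens = 4.
Molecular formula: C5H4N2O2

C5H4N2O2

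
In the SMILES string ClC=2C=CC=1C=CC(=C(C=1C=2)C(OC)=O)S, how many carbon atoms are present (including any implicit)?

The symbol for carbon appears 12 times in the SMILES. (Cl is a single chlorine, not C + l.)

12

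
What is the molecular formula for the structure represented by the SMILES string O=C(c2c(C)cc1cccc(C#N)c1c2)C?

Heavy atoms from the SMILES: 14 C, 1 N, 1 O.
Implicit hydrogens by atom environment:
  5 × C (aromatic): 1 H each → 5
  5 × C (aromatic): no H
  2 × C: 3 H each → 6
  2 × C: no H
  1 × N: no H
  1 × O: no H
  Total hydrogens = 11.
Molecular formula: C14H11NO

C14H11NO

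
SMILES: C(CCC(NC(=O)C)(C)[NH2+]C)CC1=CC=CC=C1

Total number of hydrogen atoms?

25

Hydrogens are implicit in SMILES; fill each atom to its normal valence:
  5 × C (aromatic): 1 H each → 5
  4 × C: 2 H each → 8
  3 × C: 3 H each → 9
  2 × C: no H
  1 × C (aromatic): no H
  1 × N (charge +1): 2 H
  1 × N: 1 H
  1 × O: no H
  Total hydrogens = 25.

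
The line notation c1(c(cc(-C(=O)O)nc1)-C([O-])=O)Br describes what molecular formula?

Heavy atoms from the SMILES: 1 Br, 7 C, 1 N, 4 O.
Implicit hydrogens by atom environment:
  3 × C (aromatic): no H
  2 × C (aromatic): 1 H each → 2
  2 × C: no H
  2 × O: no H
  1 × Br: no H
  1 × N (aromatic): no H
  1 × O: 1 H
  1 × O (charge -1): no H
  Total hydrogens = 3.
Net charge -1.
Molecular formula: C7H3BrNO4-

C7H3BrNO4-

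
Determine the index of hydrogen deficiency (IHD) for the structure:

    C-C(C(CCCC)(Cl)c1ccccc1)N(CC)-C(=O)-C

Molecular formula from the SMILES: C17H26ClNO.
DoU = (2C + 2 + N − H − X)/2 = (2·17 + 2 + 1 − 26 − 1)/2 = 10/2 = 5.
(Structurally: 1 ring(s) + 4 π bond(s) = 5.)

5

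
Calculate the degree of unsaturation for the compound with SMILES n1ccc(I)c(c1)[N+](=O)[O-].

Molecular formula from the SMILES: C5H3IN2O2.
DoU = (2C + 2 + N − H − X)/2 = (2·5 + 2 + 2 − 3 − 1)/2 = 10/2 = 5.
(Structurally: 1 ring(s) + 4 π bond(s) = 5.)

5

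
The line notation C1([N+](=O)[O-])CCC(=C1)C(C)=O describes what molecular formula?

Heavy atoms from the SMILES: 7 C, 1 N, 3 O.
Implicit hydrogens by atom environment:
  2 × C: 2 H each → 4
  2 × C: 1 H each → 2
  2 × C: no H
  2 × O: no H
  1 × C: 3 H
  1 × N (charge +1): no H
  1 × O (charge -1): no H
  Total hydrogens = 9.
Molecular formula: C7H9NO3

C7H9NO3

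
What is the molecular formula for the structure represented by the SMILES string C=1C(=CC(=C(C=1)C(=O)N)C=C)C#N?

Heavy atoms from the SMILES: 10 C, 2 N, 1 O.
Implicit hydrogens by atom environment:
  3 × C (aromatic): 1 H each → 3
  3 × C (aromatic): no H
  2 × C: no H
  1 × C: 2 H
  1 × C: 1 H
  1 × N: 2 H
  1 × N: no H
  1 × O: no H
  Total hydrogens = 8.
Molecular formula: C10H8N2O

C10H8N2O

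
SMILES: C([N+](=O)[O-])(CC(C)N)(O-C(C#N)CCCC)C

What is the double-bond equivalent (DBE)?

Molecular formula from the SMILES: C11H21N3O3.
DoU = (2C + 2 + N − H − X)/2 = (2·11 + 2 + 3 − 21 − 0)/2 = 6/2 = 3.
(Structurally: 0 ring(s) + 3 π bond(s) = 3.)

3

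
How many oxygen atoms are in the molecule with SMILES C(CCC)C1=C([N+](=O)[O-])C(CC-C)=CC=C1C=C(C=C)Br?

2

The symbol for oxygen appears 2 times in the SMILES.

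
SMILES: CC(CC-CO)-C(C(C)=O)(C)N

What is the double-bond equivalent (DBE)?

Molecular formula from the SMILES: C9H19NO2.
DoU = (2C + 2 + N − H − X)/2 = (2·9 + 2 + 1 − 19 − 0)/2 = 2/2 = 1.
(Structurally: 0 ring(s) + 1 π bond(s) = 1.)

1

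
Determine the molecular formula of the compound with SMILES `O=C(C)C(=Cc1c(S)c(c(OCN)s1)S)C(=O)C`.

Heavy atoms from the SMILES: 11 C, 1 N, 3 O, 3 S.
Implicit hydrogens by atom environment:
  4 × C (aromatic): no H
  3 × C: no H
  3 × O: no H
  2 × C: 3 H each → 6
  2 × S: 1 H each → 2
  1 × C: 2 H
  1 × C: 1 H
  1 × N: 2 H
  1 × S (aromatic): no H
  Total hydrogens = 13.
Molecular formula: C11H13NO3S3

C11H13NO3S3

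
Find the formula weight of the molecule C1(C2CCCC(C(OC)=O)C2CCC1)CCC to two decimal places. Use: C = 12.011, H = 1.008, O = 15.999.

Molecular formula: C15H26O2.
M = 15×12.011 + 26×1.008 + 2×15.999 = 238.37 g/mol.

238.37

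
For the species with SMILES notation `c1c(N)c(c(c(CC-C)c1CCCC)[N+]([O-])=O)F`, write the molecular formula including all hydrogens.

Heavy atoms from the SMILES: 13 C, 1 F, 2 N, 2 O.
Implicit hydrogens by atom environment:
  5 × C: 2 H each → 10
  5 × C (aromatic): no H
  2 × C: 3 H each → 6
  1 × C (aromatic): 1 H
  1 × F: no H
  1 × N: 2 H
  1 × N (charge +1): no H
  1 × O: no H
  1 × O (charge -1): no H
  Total hydrogens = 19.
Molecular formula: C13H19FN2O2

C13H19FN2O2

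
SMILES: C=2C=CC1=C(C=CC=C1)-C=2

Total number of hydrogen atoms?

8

Hydrogens are implicit in SMILES; fill each atom to its normal valence:
  8 × C (aromatic): 1 H each → 8
  2 × C (aromatic): no H
  Total hydrogens = 8.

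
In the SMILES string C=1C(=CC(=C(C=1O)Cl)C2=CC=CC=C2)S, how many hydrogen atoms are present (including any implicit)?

9

Hydrogens are implicit in SMILES; fill each atom to its normal valence:
  7 × C (aromatic): 1 H each → 7
  5 × C (aromatic): no H
  1 × Cl: no H
  1 × O: 1 H
  1 × S: 1 H
  Total hydrogens = 9.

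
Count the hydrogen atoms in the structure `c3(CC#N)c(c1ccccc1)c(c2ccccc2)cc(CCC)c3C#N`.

20

Hydrogens are implicit in SMILES; fill each atom to its normal valence:
  11 × C (aromatic): 1 H each → 11
  7 × C (aromatic): no H
  3 × C: 2 H each → 6
  2 × C: no H
  2 × N: no H
  1 × C: 3 H
  Total hydrogens = 20.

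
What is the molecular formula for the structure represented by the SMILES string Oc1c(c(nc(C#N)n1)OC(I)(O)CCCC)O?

C10H12IN3O4

Heavy atoms from the SMILES: 10 C, 1 I, 3 N, 4 O.
Implicit hydrogens by atom environment:
  4 × C (aromatic): no H
  3 × C: 2 H each → 6
  3 × O: 1 H each → 3
  2 × C: no H
  2 × N (aromatic): no H
  1 × C: 3 H
  1 × I: no H
  1 × N: no H
  1 × O: no H
  Total hydrogens = 12.
Molecular formula: C10H12IN3O4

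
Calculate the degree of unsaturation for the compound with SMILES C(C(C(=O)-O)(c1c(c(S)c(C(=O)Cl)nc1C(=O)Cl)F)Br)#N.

Molecular formula from the SMILES: C10H2BrCl2FN2O4S.
DoU = (2C + 2 + N − H − X)/2 = (2·10 + 2 + 2 − 2 − 4)/2 = 18/2 = 9.
(Structurally: 1 ring(s) + 8 π bond(s) = 9.)

9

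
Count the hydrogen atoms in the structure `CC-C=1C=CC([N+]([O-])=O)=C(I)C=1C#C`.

Hydrogens are implicit in SMILES; fill each atom to its normal valence:
  4 × C (aromatic): no H
  2 × C (aromatic): 1 H each → 2
  1 × C: 3 H
  1 × C: 2 H
  1 × C: 1 H
  1 × C: no H
  1 × I: no H
  1 × N (charge +1): no H
  1 × O: no H
  1 × O (charge -1): no H
  Total hydrogens = 8.

8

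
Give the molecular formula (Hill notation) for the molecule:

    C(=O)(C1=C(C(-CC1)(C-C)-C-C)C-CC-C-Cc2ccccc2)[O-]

Heavy atoms from the SMILES: 21 C, 2 O.
Implicit hydrogens by atom environment:
  9 × C: 2 H each → 18
  5 × C (aromatic): 1 H each → 5
  4 × C: no H
  2 × C: 3 H each → 6
  1 × C (aromatic): no H
  1 × O: no H
  1 × O (charge -1): no H
  Total hydrogens = 29.
Net charge -1.
Molecular formula: C21H29O2-

C21H29O2-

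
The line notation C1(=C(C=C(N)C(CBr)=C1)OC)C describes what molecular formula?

C9H12BrNO

Heavy atoms from the SMILES: 1 Br, 9 C, 1 N, 1 O.
Implicit hydrogens by atom environment:
  4 × C (aromatic): no H
  2 × C: 3 H each → 6
  2 × C (aromatic): 1 H each → 2
  1 × Br: no H
  1 × C: 2 H
  1 × N: 2 H
  1 × O: no H
  Total hydrogens = 12.
Molecular formula: C9H12BrNO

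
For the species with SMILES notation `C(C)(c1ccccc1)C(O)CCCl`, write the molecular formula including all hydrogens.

Heavy atoms from the SMILES: 11 C, 1 Cl, 1 O.
Implicit hydrogens by atom environment:
  5 × C (aromatic): 1 H each → 5
  2 × C: 2 H each → 4
  2 × C: 1 H each → 2
  1 × C: 3 H
  1 × C (aromatic): no H
  1 × Cl: no H
  1 × O: 1 H
  Total hydrogens = 15.
Molecular formula: C11H15ClO

C11H15ClO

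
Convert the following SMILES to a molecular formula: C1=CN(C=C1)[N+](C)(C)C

C7H13N2+

Heavy atoms from the SMILES: 7 C, 2 N.
Implicit hydrogens by atom environment:
  4 × C (aromatic): 1 H each → 4
  3 × C: 3 H each → 9
  1 × N (aromatic): no H
  1 × N (charge +1): no H
  Total hydrogens = 13.
Net charge +1.
Molecular formula: C7H13N2+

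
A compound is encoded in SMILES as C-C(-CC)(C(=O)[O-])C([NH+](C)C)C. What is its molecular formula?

Heavy atoms from the SMILES: 9 C, 1 N, 2 O.
Implicit hydrogens by atom environment:
  5 × C: 3 H each → 15
  2 × C: no H
  1 × C: 2 H
  1 × C: 1 H
  1 × N (charge +1): 1 H
  1 × O: no H
  1 × O (charge -1): no H
  Total hydrogens = 19.
Molecular formula: C9H19NO2

C9H19NO2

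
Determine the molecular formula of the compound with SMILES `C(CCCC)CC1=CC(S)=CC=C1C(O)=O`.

C13H18O2S

Heavy atoms from the SMILES: 13 C, 2 O, 1 S.
Implicit hydrogens by atom environment:
  5 × C: 2 H each → 10
  3 × C (aromatic): 1 H each → 3
  3 × C (aromatic): no H
  1 × C: 3 H
  1 × C: no H
  1 × O: 1 H
  1 × O: no H
  1 × S: 1 H
  Total hydrogens = 18.
Molecular formula: C13H18O2S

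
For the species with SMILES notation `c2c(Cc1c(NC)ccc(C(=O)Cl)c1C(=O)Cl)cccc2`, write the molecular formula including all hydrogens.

Heavy atoms from the SMILES: 16 C, 2 Cl, 1 N, 2 O.
Implicit hydrogens by atom environment:
  7 × C (aromatic): 1 H each → 7
  5 × C (aromatic): no H
  2 × C: no H
  2 × Cl: no H
  2 × O: no H
  1 × C: 3 H
  1 × C: 2 H
  1 × N: 1 H
  Total hydrogens = 13.
Molecular formula: C16H13Cl2NO2

C16H13Cl2NO2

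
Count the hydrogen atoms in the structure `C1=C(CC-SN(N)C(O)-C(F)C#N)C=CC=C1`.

14

Hydrogens are implicit in SMILES; fill each atom to its normal valence:
  5 × C (aromatic): 1 H each → 5
  2 × C: 2 H each → 4
  2 × C: 1 H each → 2
  2 × N: no H
  1 × C: no H
  1 × C (aromatic): no H
  1 × F: no H
  1 × N: 2 H
  1 × O: 1 H
  1 × S: no H
  Total hydrogens = 14.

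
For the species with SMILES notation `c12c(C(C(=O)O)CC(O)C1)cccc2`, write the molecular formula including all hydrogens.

C11H12O3

Heavy atoms from the SMILES: 11 C, 3 O.
Implicit hydrogens by atom environment:
  4 × C (aromatic): 1 H each → 4
  2 × C: 2 H each → 4
  2 × C: 1 H each → 2
  2 × C (aromatic): no H
  2 × O: 1 H each → 2
  1 × C: no H
  1 × O: no H
  Total hydrogens = 12.
Molecular formula: C11H12O3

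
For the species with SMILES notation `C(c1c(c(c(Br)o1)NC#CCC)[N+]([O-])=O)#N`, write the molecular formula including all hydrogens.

Heavy atoms from the SMILES: 1 Br, 9 C, 3 N, 3 O.
Implicit hydrogens by atom environment:
  4 × C (aromatic): no H
  3 × C: no H
  1 × Br: no H
  1 × C: 3 H
  1 × C: 2 H
  1 × N: 1 H
  1 × N: no H
  1 × N (charge +1): no H
  1 × O (aromatic): no H
  1 × O: no H
  1 × O (charge -1): no H
  Total hydrogens = 6.
Molecular formula: C9H6BrN3O3

C9H6BrN3O3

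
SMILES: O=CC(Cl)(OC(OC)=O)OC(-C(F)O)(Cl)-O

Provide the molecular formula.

C6H7Cl2FO7

Heavy atoms from the SMILES: 6 C, 2 Cl, 1 F, 7 O.
Implicit hydrogens by atom environment:
  5 × O: no H
  3 × C: no H
  2 × C: 1 H each → 2
  2 × Cl: no H
  2 × O: 1 H each → 2
  1 × C: 3 H
  1 × F: no H
  Total hydrogens = 7.
Molecular formula: C6H7Cl2FO7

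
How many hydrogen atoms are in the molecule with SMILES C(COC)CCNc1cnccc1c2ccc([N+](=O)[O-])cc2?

Hydrogens are implicit in SMILES; fill each atom to its normal valence:
  7 × C (aromatic): 1 H each → 7
  4 × C: 2 H each → 8
  4 × C (aromatic): no H
  2 × O: no H
  1 × C: 3 H
  1 × N: 1 H
  1 × N (aromatic): no H
  1 × N (charge +1): no H
  1 × O (charge -1): no H
  Total hydrogens = 19.

19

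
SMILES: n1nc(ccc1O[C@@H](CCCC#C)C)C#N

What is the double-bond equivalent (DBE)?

8

Molecular formula from the SMILES: C12H13N3O.
DoU = (2C + 2 + N − H − X)/2 = (2·12 + 2 + 3 − 13 − 0)/2 = 16/2 = 8.
(Structurally: 1 ring(s) + 7 π bond(s) = 8.)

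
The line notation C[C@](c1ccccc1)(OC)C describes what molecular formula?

C10H14O

Heavy atoms from the SMILES: 10 C, 1 O.
Implicit hydrogens by atom environment:
  5 × C (aromatic): 1 H each → 5
  3 × C: 3 H each → 9
  1 × C: no H
  1 × C (aromatic): no H
  1 × O: no H
  Total hydrogens = 14.
Molecular formula: C10H14O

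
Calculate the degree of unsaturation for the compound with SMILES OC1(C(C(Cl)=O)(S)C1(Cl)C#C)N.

4

Molecular formula from the SMILES: C6H5Cl2NO2S.
DoU = (2C + 2 + N − H − X)/2 = (2·6 + 2 + 1 − 5 − 2)/2 = 8/2 = 4.
(Structurally: 1 ring(s) + 3 π bond(s) = 4.)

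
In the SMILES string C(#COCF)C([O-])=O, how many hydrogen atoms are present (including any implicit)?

Hydrogens are implicit in SMILES; fill each atom to its normal valence:
  3 × C: no H
  2 × O: no H
  1 × C: 2 H
  1 × F: no H
  1 × O (charge -1): no H
  Total hydrogens = 2.

2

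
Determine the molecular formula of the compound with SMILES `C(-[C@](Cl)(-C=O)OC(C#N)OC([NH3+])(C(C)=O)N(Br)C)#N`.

C9H11BrClN4O4+

Heavy atoms from the SMILES: 1 Br, 9 C, 1 Cl, 4 N, 4 O.
Implicit hydrogens by atom environment:
  5 × C: no H
  4 × O: no H
  3 × N: no H
  2 × C: 3 H each → 6
  2 × C: 1 H each → 2
  1 × Br: no H
  1 × Cl: no H
  1 × N (charge +1): 3 H
  Total hydrogens = 11.
Net charge +1.
Molecular formula: C9H11BrClN4O4+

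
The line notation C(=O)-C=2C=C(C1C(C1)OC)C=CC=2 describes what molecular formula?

Heavy atoms from the SMILES: 11 C, 2 O.
Implicit hydrogens by atom environment:
  4 × C (aromatic): 1 H each → 4
  3 × C: 1 H each → 3
  2 × C (aromatic): no H
  2 × O: no H
  1 × C: 3 H
  1 × C: 2 H
  Total hydrogens = 12.
Molecular formula: C11H12O2

C11H12O2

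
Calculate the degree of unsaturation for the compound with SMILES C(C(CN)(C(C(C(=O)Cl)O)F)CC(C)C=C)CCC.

Molecular formula from the SMILES: C14H25ClFNO2.
DoU = (2C + 2 + N − H − X)/2 = (2·14 + 2 + 1 − 25 − 2)/2 = 4/2 = 2.
(Structurally: 0 ring(s) + 2 π bond(s) = 2.)

2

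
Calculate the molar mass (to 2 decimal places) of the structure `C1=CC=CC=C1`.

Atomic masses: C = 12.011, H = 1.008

78.11

Molecular formula: C6H6.
M = 6×12.011 + 6×1.008 = 78.11 g/mol.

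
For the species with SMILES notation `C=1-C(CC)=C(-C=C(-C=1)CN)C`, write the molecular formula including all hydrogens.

C10H15N

Heavy atoms from the SMILES: 10 C, 1 N.
Implicit hydrogens by atom environment:
  3 × C (aromatic): 1 H each → 3
  3 × C (aromatic): no H
  2 × C: 3 H each → 6
  2 × C: 2 H each → 4
  1 × N: 2 H
  Total hydrogens = 15.
Molecular formula: C10H15N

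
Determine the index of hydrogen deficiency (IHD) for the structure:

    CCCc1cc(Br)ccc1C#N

Molecular formula from the SMILES: C10H10BrN.
DoU = (2C + 2 + N − H − X)/2 = (2·10 + 2 + 1 − 10 − 1)/2 = 12/2 = 6.
(Structurally: 1 ring(s) + 5 π bond(s) = 6.)

6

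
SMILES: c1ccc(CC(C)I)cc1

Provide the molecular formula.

Heavy atoms from the SMILES: 9 C, 1 I.
Implicit hydrogens by atom environment:
  5 × C (aromatic): 1 H each → 5
  1 × C: 3 H
  1 × C: 2 H
  1 × C: 1 H
  1 × C (aromatic): no H
  1 × I: no H
  Total hydrogens = 11.
Molecular formula: C9H11I

C9H11I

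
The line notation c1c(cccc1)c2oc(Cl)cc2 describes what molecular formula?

C10H7ClO

Heavy atoms from the SMILES: 10 C, 1 Cl, 1 O.
Implicit hydrogens by atom environment:
  7 × C (aromatic): 1 H each → 7
  3 × C (aromatic): no H
  1 × Cl: no H
  1 × O (aromatic): no H
  Total hydrogens = 7.
Molecular formula: C10H7ClO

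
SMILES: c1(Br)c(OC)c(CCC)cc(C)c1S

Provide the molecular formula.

C11H15BrOS

Heavy atoms from the SMILES: 1 Br, 11 C, 1 O, 1 S.
Implicit hydrogens by atom environment:
  5 × C (aromatic): no H
  3 × C: 3 H each → 9
  2 × C: 2 H each → 4
  1 × Br: no H
  1 × C (aromatic): 1 H
  1 × O: no H
  1 × S: 1 H
  Total hydrogens = 15.
Molecular formula: C11H15BrOS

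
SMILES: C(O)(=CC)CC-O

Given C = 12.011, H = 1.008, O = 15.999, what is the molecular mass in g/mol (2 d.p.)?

102.13

Molecular formula: C5H10O2.
M = 5×12.011 + 10×1.008 + 2×15.999 = 102.13 g/mol.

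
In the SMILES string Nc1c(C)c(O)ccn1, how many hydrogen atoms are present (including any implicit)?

Hydrogens are implicit in SMILES; fill each atom to its normal valence:
  3 × C (aromatic): no H
  2 × C (aromatic): 1 H each → 2
  1 × C: 3 H
  1 × N: 2 H
  1 × N (aromatic): no H
  1 × O: 1 H
  Total hydrogens = 8.

8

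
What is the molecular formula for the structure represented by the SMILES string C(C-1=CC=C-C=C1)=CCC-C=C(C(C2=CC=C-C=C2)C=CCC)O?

C23H26O

Heavy atoms from the SMILES: 23 C, 1 O.
Implicit hydrogens by atom environment:
  10 × C (aromatic): 1 H each → 10
  6 × C: 1 H each → 6
  3 × C: 2 H each → 6
  2 × C (aromatic): no H
  1 × C: 3 H
  1 × C: no H
  1 × O: 1 H
  Total hydrogens = 26.
Molecular formula: C23H26O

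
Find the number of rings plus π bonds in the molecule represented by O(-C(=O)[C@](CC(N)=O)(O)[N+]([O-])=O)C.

3

Molecular formula from the SMILES: C5H8N2O6.
DoU = (2C + 2 + N − H − X)/2 = (2·5 + 2 + 2 − 8 − 0)/2 = 6/2 = 3.
(Structurally: 0 ring(s) + 3 π bond(s) = 3.)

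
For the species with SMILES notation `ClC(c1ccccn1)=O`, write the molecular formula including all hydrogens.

C6H4ClNO

Heavy atoms from the SMILES: 6 C, 1 Cl, 1 N, 1 O.
Implicit hydrogens by atom environment:
  4 × C (aromatic): 1 H each → 4
  1 × C (aromatic): no H
  1 × C: no H
  1 × Cl: no H
  1 × N (aromatic): no H
  1 × O: no H
  Total hydrogens = 4.
Molecular formula: C6H4ClNO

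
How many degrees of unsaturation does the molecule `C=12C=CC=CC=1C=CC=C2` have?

Molecular formula from the SMILES: C10H8.
DoU = (2C + 2 + N − H − X)/2 = (2·10 + 2 + 0 − 8 − 0)/2 = 14/2 = 7.
(Structurally: 2 ring(s) + 5 π bond(s) = 7.)

7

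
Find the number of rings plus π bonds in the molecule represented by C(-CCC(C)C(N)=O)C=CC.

Molecular formula from the SMILES: C9H17NO.
DoU = (2C + 2 + N − H − X)/2 = (2·9 + 2 + 1 − 17 − 0)/2 = 4/2 = 2.
(Structurally: 0 ring(s) + 2 π bond(s) = 2.)

2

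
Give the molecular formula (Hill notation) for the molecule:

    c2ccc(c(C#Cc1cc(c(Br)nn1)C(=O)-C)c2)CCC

C17H15BrN2O

Heavy atoms from the SMILES: 1 Br, 17 C, 2 N, 1 O.
Implicit hydrogens by atom environment:
  5 × C (aromatic): 1 H each → 5
  5 × C (aromatic): no H
  3 × C: no H
  2 × C: 3 H each → 6
  2 × C: 2 H each → 4
  2 × N (aromatic): no H
  1 × Br: no H
  1 × O: no H
  Total hydrogens = 15.
Molecular formula: C17H15BrN2O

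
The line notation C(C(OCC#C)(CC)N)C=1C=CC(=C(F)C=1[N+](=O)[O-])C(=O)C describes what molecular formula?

Heavy atoms from the SMILES: 15 C, 1 F, 2 N, 4 O.
Implicit hydrogens by atom environment:
  4 × C (aromatic): no H
  3 × C: 2 H each → 6
  3 × C: no H
  3 × O: no H
  2 × C: 3 H each → 6
  2 × C (aromatic): 1 H each → 2
  1 × C: 1 H
  1 × F: no H
  1 × N: 2 H
  1 × N (charge +1): no H
  1 × O (charge -1): no H
  Total hydrogens = 17.
Molecular formula: C15H17FN2O4

C15H17FN2O4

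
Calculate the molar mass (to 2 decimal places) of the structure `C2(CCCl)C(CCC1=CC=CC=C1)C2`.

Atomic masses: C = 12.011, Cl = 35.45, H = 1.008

208.73

Molecular formula: C13H17Cl.
M = 13×12.011 + 1×35.45 + 17×1.008 = 208.73 g/mol.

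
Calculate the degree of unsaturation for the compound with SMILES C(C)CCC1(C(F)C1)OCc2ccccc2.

5

Molecular formula from the SMILES: C14H19FO.
DoU = (2C + 2 + N − H − X)/2 = (2·14 + 2 + 0 − 19 − 1)/2 = 10/2 = 5.
(Structurally: 2 ring(s) + 3 π bond(s) = 5.)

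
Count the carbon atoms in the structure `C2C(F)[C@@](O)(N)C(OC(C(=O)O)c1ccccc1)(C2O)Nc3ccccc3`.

The symbol for carbon appears 19 times in the SMILES. Lowercase c denotes aromatic carbon and counts toward C.

19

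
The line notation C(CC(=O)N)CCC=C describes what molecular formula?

C7H13NO

Heavy atoms from the SMILES: 7 C, 1 N, 1 O.
Implicit hydrogens by atom environment:
  5 × C: 2 H each → 10
  1 × C: 1 H
  1 × C: no H
  1 × N: 2 H
  1 × O: no H
  Total hydrogens = 13.
Molecular formula: C7H13NO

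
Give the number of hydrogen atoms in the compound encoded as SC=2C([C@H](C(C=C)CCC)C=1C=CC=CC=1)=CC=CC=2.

Hydrogens are implicit in SMILES; fill each atom to its normal valence:
  9 × C (aromatic): 1 H each → 9
  3 × C: 2 H each → 6
  3 × C: 1 H each → 3
  3 × C (aromatic): no H
  1 × C: 3 H
  1 × S: 1 H
  Total hydrogens = 22.

22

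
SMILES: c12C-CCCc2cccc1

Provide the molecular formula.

C10H12

Heavy atoms from the SMILES: 10 C.
Implicit hydrogens by atom environment:
  4 × C: 2 H each → 8
  4 × C (aromatic): 1 H each → 4
  2 × C (aromatic): no H
  Total hydrogens = 12.
Molecular formula: C10H12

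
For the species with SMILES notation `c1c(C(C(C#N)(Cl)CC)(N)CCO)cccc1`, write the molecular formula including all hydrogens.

C13H17ClN2O

Heavy atoms from the SMILES: 13 C, 1 Cl, 2 N, 1 O.
Implicit hydrogens by atom environment:
  5 × C (aromatic): 1 H each → 5
  3 × C: 2 H each → 6
  3 × C: no H
  1 × C: 3 H
  1 × C (aromatic): no H
  1 × Cl: no H
  1 × N: 2 H
  1 × N: no H
  1 × O: 1 H
  Total hydrogens = 17.
Molecular formula: C13H17ClN2O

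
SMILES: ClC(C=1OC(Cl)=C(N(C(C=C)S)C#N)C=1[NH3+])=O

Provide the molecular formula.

C9H8Cl2N3O2S+

Heavy atoms from the SMILES: 9 C, 2 Cl, 3 N, 2 O, 1 S.
Implicit hydrogens by atom environment:
  4 × C (aromatic): no H
  2 × C: 1 H each → 2
  2 × C: no H
  2 × Cl: no H
  2 × N: no H
  1 × C: 2 H
  1 × N (charge +1): 3 H
  1 × O (aromatic): no H
  1 × O: no H
  1 × S: 1 H
  Total hydrogens = 8.
Net charge +1.
Molecular formula: C9H8Cl2N3O2S+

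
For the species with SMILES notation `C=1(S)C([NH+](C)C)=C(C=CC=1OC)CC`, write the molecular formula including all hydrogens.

C11H18NOS+

Heavy atoms from the SMILES: 11 C, 1 N, 1 O, 1 S.
Implicit hydrogens by atom environment:
  4 × C: 3 H each → 12
  4 × C (aromatic): no H
  2 × C (aromatic): 1 H each → 2
  1 × C: 2 H
  1 × N (charge +1): 1 H
  1 × O: no H
  1 × S: 1 H
  Total hydrogens = 18.
Net charge +1.
Molecular formula: C11H18NOS+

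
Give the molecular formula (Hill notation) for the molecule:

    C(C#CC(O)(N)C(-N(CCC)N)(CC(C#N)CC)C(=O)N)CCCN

C17H32N6O2

Heavy atoms from the SMILES: 17 C, 6 N, 2 O.
Implicit hydrogens by atom environment:
  8 × C: 2 H each → 16
  6 × C: no H
  4 × N: 2 H each → 8
  2 × C: 3 H each → 6
  2 × N: no H
  1 × C: 1 H
  1 × O: 1 H
  1 × O: no H
  Total hydrogens = 32.
Molecular formula: C17H32N6O2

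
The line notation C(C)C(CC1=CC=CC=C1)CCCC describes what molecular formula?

Heavy atoms from the SMILES: 14 C.
Implicit hydrogens by atom environment:
  5 × C: 2 H each → 10
  5 × C (aromatic): 1 H each → 5
  2 × C: 3 H each → 6
  1 × C: 1 H
  1 × C (aromatic): no H
  Total hydrogens = 22.
Molecular formula: C14H22

C14H22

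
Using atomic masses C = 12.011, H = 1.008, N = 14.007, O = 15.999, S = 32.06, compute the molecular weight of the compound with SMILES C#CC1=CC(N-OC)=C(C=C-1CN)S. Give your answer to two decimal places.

208.28

Molecular formula: C10H12N2OS.
M = 10×12.011 + 12×1.008 + 2×14.007 + 1×15.999 + 1×32.06 = 208.28 g/mol.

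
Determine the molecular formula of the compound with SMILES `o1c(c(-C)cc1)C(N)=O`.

Heavy atoms from the SMILES: 6 C, 1 N, 2 O.
Implicit hydrogens by atom environment:
  2 × C (aromatic): 1 H each → 2
  2 × C (aromatic): no H
  1 × C: 3 H
  1 × C: no H
  1 × N: 2 H
  1 × O (aromatic): no H
  1 × O: no H
  Total hydrogens = 7.
Molecular formula: C6H7NO2

C6H7NO2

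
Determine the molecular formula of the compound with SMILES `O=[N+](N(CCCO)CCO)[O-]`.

C5H12N2O4

Heavy atoms from the SMILES: 5 C, 2 N, 4 O.
Implicit hydrogens by atom environment:
  5 × C: 2 H each → 10
  2 × O: 1 H each → 2
  1 × N: no H
  1 × N (charge +1): no H
  1 × O: no H
  1 × O (charge -1): no H
  Total hydrogens = 12.
Molecular formula: C5H12N2O4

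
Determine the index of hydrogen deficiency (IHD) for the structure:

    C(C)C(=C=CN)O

Molecular formula from the SMILES: C5H9NO.
DoU = (2C + 2 + N − H − X)/2 = (2·5 + 2 + 1 − 9 − 0)/2 = 4/2 = 2.
(Structurally: 0 ring(s) + 2 π bond(s) = 2.)

2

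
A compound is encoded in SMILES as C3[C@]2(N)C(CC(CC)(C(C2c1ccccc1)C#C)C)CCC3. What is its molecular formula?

Heavy atoms from the SMILES: 21 C, 1 N.
Implicit hydrogens by atom environment:
  6 × C: 2 H each → 12
  5 × C (aromatic): 1 H each → 5
  4 × C: 1 H each → 4
  3 × C: no H
  2 × C: 3 H each → 6
  1 × C (aromatic): no H
  1 × N: 2 H
  Total hydrogens = 29.
Molecular formula: C21H29N

C21H29N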